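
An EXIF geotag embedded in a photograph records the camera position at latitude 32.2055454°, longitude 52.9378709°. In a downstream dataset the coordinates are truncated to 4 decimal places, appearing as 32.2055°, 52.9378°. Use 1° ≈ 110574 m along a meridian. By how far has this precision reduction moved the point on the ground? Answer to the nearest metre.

8 metres

Δlat = 32.2055454 − 32.2055 = +0.0000454°; Δlon = 52.9378709 − 52.9378 = +0.0000709°.
North–south shift: 0.0000454 × 110574 = 5.02006 m.
E–W at 32.2055°: 0.0000709° × 110574 × cos 32.2055° = 0.0000709 × 110574 × 0.8461 ≈ 6.6335 m.
Combined displacement = (5.02006² + 6.6335²)^½ ≈ 8.31891 m.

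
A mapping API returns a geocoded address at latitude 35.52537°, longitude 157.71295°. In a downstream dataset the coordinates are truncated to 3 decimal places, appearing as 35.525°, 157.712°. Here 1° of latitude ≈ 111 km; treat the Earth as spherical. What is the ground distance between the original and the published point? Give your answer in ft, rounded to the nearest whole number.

312 ft

The latitude changed by +0.00037° and the longitude by +0.00095°.
North–south shift: 0.00037 × 111000 = 41.07 m.
East–west at this latitude: 0.00095° × 111000 × cos 35.525° ≈ 0.00095 × 90338.7 = 85.8218 m.
Distance: √(41.07² + 85.8218²) ≈ 95.1426 m.
In feet: 95.1426 m ÷ 0.3048 ≈ 312.15 ft.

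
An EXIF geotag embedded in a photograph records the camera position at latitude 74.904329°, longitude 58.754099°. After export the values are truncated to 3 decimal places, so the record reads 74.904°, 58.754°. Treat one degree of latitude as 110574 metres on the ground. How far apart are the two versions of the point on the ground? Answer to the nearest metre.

36 metres

The latitude changed by +0.000329° and the longitude by +0.000099°.
N–S: 0.000329° × 110574 m/° = 36.3788 m.
E–W at 74.904°: 0.000099° × 110574 × cos 74.904° = 0.000099 × 110574 × 0.2604 ≈ 2.85096 m.
Distance: √(36.3788² + 2.85096²) ≈ 36.4904 m.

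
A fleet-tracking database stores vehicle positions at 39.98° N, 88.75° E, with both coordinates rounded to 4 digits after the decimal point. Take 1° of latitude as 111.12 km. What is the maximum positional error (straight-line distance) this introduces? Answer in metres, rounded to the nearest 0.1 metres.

7.0 metres

Rounding to 4 decimal places leaves each coordinate within ±5e-05° of the true value.
North–south component: 5e-05° × 111120 = 5.556 m.
E–W at 39.98°: 5e-05° × 111120 × cos 39.98° = 5e-05 × 111120 × 0.7663 ≈ 4.25739 m.
Combining orthogonally: (5.556² + 4.25739²)^½ ≈ 6.99961 m.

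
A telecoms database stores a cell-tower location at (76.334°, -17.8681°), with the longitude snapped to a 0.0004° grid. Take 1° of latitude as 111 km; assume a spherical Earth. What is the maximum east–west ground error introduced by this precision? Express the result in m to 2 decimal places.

5.25 m

With a 0.0004° grid the true value lies within half a step, ±0.0004°/2 = ±0.0002°, of the stored one.
At latitude 76.334° a degree of longitude spans 111000 m × cos 76.334° = 111000 × 0.2363 ≈ 26225 m.
So at most 0.0002° × 26225 ≈ 5.24501 m east–west.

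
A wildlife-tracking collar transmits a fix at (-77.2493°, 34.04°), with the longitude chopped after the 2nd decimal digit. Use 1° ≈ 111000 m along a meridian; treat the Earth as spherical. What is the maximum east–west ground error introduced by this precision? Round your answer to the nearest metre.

245 metres

Truncating at 2 decimal places can drop up to a full unit in the last place, so the longitude may be off by as much as 0.01°.
Parallels shrink by cos φ, so at 77.2493° a degree of longitude is 111000 × 0.2207 ≈ 24498.7 m.
So at most 0.01° × 24498.7 ≈ 244.987 m east–west.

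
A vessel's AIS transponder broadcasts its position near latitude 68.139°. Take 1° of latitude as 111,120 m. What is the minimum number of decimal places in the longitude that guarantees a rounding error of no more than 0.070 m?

6 decimal places

At 68.139° one degree of longitude covers 111120 × cos 68.139° ≈ 111120 × 0.3724 ≈ 41376.2 m.
With N decimal places the half-ulp bound is 0.5·10⁻ᴺ°, or 0.5·10⁻ᴺ × 41376.2 m on the ground.
Setting 20688.1 × 10⁻ᴺ ≤ 0.070 gives 10ᴺ ≥ 2.955e+05, i.e. N ≥ 5.47.
N = 5 would give 0.207 m (too coarse); N = 6 gives 0.0207 m ≤ 0.070 m.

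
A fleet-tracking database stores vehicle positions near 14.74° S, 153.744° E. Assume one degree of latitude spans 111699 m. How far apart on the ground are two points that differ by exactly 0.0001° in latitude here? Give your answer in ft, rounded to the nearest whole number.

0.0001° × 111699 m/° = 11.1699 m.
In feet: 11.1699 m ÷ 0.3048 ≈ 36.647 ft.

37 ft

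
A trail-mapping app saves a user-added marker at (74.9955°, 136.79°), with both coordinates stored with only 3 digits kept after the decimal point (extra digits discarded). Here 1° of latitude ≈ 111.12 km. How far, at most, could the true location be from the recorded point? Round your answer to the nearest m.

115 m

Truncating at 3 decimal places can drop up to a full unit in the last place, so each coordinate may be off by as much as 0.001°.
North–south component: 0.001° × 111120 = 111.12 m.
Longitude error → 0.001 × 111120 × cos 74.9955° = 0.001 × 111120 × 0.2589 ≈ 28.7684 m.
The two errors are perpendicular, so the maximum displacement is √(111.12² + 28.7684²) ≈ 114.784 m.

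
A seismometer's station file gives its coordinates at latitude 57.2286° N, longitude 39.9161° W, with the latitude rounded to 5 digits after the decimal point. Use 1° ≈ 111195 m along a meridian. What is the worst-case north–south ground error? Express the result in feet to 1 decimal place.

1.8 feet

Rounding to 5 decimal places leaves the latitude within ±5e-06° of the true value.
North–south distance: 5e-06° × 111195 m/° = 0.555975 m.
In feet: 0.555975 m ÷ 0.3048 ≈ 1.8241 ft.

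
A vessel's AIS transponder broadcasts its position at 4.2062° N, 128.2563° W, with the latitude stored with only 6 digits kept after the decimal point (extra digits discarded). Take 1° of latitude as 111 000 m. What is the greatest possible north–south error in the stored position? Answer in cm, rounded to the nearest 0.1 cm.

11.1 cm

Truncating at 6 decimal places can drop up to a full unit in the last place, so the latitude may be off by as much as 1e-06°.
North–south distance: 1e-06° × 111000 m/° = 0.111 m.
That is 0.111 m = 11.1 cm.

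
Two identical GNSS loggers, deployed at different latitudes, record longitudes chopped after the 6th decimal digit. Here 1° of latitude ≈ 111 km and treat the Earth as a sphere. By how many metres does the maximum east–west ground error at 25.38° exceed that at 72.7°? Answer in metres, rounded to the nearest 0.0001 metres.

0.0673 metres

Truncating at 6 decimal places can drop up to a full unit in the last place, so the longitude may be off by as much as 1e-06°.
At 25.38°: 1e-06° × 111000 × cos 25.38° = 1e-06 × 111000 × 0.9035 ≈ 0.10029 m.
At 72.7°: 1e-06° × 111000 × cos 72.7° = 1e-06 × 111000 × 0.2974 ≈ 0.033009 m.
Difference: 0.10029 − 0.033009 = 0.067278 m.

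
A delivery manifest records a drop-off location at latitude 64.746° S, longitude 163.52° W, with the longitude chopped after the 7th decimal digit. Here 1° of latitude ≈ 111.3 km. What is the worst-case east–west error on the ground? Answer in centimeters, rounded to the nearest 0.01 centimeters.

Truncating at 7 decimal places can drop up to a full unit in the last place, so the longitude may be off by as much as 1e-07°.
Parallels shrink by cos φ, so at 64.746° a degree of longitude is 111300 × 0.4266 ≈ 47484.1 m.
East–west error: 1e-07° × 47484.1 m/° ≈ 0.00474841 m.
That is 0.00474841 m = 0.47484 cm.

0.47 centimeters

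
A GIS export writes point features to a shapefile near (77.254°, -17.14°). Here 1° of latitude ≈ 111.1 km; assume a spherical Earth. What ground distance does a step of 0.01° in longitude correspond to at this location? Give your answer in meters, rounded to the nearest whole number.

245 meters

At 77.254° a degree of longitude is 111100 × cos 77.254° ≈ 24511.9 m, so 0.01° corresponds to 245.119 m.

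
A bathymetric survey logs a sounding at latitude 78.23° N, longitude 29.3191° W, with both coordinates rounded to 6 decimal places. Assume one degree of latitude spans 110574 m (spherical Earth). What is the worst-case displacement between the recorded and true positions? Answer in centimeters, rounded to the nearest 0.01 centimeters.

5.64 centimeters

Rounding to 6 decimal places leaves each coordinate within ±5e-07° of the true value.
Latitude error → 5e-07 × 110574 = 0.055287 m along the meridian.
E–W at 78.23°: 5e-07° × 110574 × cos 78.23° = 5e-07 × 110574 × 0.2040 ≈ 0.0112776 m.
Worst case both components are at the extreme and orthogonal: √(0.055287² + 0.0112776²) ≈ 0.0564255 m.
That is 0.0564255 m = 5.6426 cm.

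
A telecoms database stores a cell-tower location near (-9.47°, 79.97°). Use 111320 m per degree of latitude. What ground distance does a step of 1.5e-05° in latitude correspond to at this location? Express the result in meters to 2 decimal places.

1.5e-05° × 111320 m/° = 1.6698 m.

1.67 meters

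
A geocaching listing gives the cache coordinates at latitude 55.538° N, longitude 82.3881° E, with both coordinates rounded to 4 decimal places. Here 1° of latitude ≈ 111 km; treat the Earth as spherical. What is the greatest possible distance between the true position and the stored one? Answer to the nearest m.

Rounding to 4 decimal places leaves each coordinate within ±5e-05° of the true value.
N–S: 5e-05° × 111000 m/° = 5.55 m.
E–W at 55.538°: 5e-05° × 111000 × cos 55.538° = 5e-05 × 111000 × 0.5659 ≈ 3.14052 m.
Worst case both components are at the extreme and orthogonal: √(5.55² + 3.14052²) ≈ 6.37694 m.

6 m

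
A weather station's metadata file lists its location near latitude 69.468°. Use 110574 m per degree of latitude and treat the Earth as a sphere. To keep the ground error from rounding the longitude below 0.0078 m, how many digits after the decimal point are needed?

At 69.468° one degree of longitude covers 110574 × cos 69.468° ≈ 110574 × 0.3507 ≈ 38781.7 m.
With N decimal places the half-ulp bound is 0.5·10⁻ᴺ°, or 0.5·10⁻ᴺ × 38781.7 m on the ground.
Need 0.5 × 38781.7 × 10⁻ᴺ ≤ 0.0078 → 10⁻ᴺ ≤ 4.023e-07, so N ≥ 6.40.
So 7 decimal places suffice (0.00194 m); 6 would allow up to 0.0194 m.

7 decimal places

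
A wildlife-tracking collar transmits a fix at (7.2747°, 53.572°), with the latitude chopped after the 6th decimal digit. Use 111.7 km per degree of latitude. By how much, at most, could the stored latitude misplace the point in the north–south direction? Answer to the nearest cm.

Truncating at 6 decimal places can drop up to a full unit in the last place, so the latitude may be off by as much as 1e-06°.
So the N–S error is at most 1e-06 × 111700 = 0.1117 m.
That is 0.1117 m = 11.17 cm.

11 cm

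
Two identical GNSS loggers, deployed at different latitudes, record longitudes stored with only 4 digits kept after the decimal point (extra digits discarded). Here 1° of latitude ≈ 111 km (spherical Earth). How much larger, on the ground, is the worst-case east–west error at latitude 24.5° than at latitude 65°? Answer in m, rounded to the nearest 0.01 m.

5.41 m

Truncating at 4 decimal places can drop up to a full unit in the last place, so the longitude may be off by as much as 0.0001°.
At 24.5°: 0.0001° × 111000 × cos 24.5° = 0.0001 × 111000 × 0.9100 ≈ 10.101 m.
At 65°: 0.0001° × 111000 × cos 65° = 0.0001 × 111000 × 0.4226 ≈ 4.6911 m.
So the lower-latitude error exceeds the higher by 10.101 − 4.6911 = 5.4095 m.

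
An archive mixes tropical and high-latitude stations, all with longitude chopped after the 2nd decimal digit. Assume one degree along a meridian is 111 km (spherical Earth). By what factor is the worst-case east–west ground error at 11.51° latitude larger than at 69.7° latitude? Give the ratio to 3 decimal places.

2.824

Truncating at 2 decimal places can drop up to a full unit in the last place, so the longitude may be off by as much as 0.01°.
At 11.51°: 0.01° × 111000 × cos 11.51° = 0.01 × 111000 × 0.9799 ≈ 1087.7 m.
At 69.7°: 0.01° × 111000 × cos 69.7° = 0.01 × 111000 × 0.3469 ≈ 385.1 m.
The ratio reduces to cos 11.51° / cos 69.7° = 0.9799/0.3469 ≈ 2.8244.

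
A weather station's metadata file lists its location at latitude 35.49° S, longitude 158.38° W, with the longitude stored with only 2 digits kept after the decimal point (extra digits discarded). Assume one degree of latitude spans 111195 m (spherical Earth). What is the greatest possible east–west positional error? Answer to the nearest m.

905 m

Truncating at 2 decimal places can drop up to a full unit in the last place, so the longitude may be off by as much as 0.01°.
Parallels shrink by cos φ, so at 35.49° a degree of longitude is 111195 × 0.8142 ≈ 90536.8 m.
East–west error: 0.01° × 90536.8 m/° ≈ 905.368 m.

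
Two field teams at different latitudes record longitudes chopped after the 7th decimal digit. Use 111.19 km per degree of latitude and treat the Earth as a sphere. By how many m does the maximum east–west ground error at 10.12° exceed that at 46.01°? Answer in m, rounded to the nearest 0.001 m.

Truncating at 7 decimal places can drop up to a full unit in the last place, so the longitude may be off by as much as 1e-07°.
Error at 10.12° = 1e-07° × 111190 × cos 10.12° ≈ 0.011119 × 0.9844 = 0.010946 m.
Error at 46.01° = 1e-07° × 111190 × cos 46.01° ≈ 0.011119 × 0.6945 = 0.0077225 m.
So the lower-latitude error exceeds the higher by 0.010946 − 0.0077225 = 0.0032235 m.

0.003 m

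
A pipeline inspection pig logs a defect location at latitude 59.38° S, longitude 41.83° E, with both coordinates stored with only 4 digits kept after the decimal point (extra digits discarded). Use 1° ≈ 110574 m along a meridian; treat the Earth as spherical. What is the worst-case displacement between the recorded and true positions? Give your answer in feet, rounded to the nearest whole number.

41 feet

Truncating at 4 decimal places can drop up to a full unit in the last place, so each coordinate may be off by as much as 0.0001°.
Latitude error → 0.0001 × 110574 = 11.0574 m along the meridian.
East–west component at 59.38°: 0.0001° × 110574 × cos 59.38° ≈ 0.0001 × 56320 ≈ 5.632 m.
Worst case both components are at the extreme and orthogonal: √(11.0574² + 5.632²) ≈ 12.4091 m.
In feet: 12.4091 m ÷ 0.3048 ≈ 40.712 ft.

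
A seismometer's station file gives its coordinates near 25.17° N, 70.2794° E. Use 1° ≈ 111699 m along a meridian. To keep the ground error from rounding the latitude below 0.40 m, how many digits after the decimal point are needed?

One degree of latitude covers 111699 m.
N decimal places → at most half a unit in the last place, 0.5 × 10⁻ᴺ° = 111699/2 × 10⁻ᴺ m.
Need 0.5 × 111699 × 10⁻ᴺ ≤ 0.40 → 10⁻ᴺ ≤ 7.162e-06, so N ≥ 5.14.
So 6 decimal places suffice (0.0558 m); 5 would allow up to 0.558 m.

6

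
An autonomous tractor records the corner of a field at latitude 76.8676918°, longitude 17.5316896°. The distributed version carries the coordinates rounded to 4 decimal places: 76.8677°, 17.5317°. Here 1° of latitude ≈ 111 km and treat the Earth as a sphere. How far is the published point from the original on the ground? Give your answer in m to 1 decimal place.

0.9 m

The latitude changed by -0.0000082° and the longitude by -0.0000104°.
N–S: -0.0000082° × 111000 m/° = -0.9102 m.
E–W at 76.8677°: -0.0000104° × 111000 × cos 76.8677° = -0.0000104 × 111000 × 0.2272 ≈ -0.26228 m.
Hypotenuse of the two orthogonal shifts: √(0.9102² + 0.26228²) = 0.947235 m.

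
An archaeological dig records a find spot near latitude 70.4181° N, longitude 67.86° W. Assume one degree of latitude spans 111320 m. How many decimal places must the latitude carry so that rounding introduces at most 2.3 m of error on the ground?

5

One degree of latitude covers 111320 m.
Rounding to N decimal places gives at most 0.5 × 10⁻ᴺ degrees of error, i.e. 0.5 × 10⁻ᴺ × 111320 m.
Setting 55660 × 10⁻ᴺ ≤ 2.3 gives 10ᴺ ≥ 2.42e+04, i.e. N ≥ 4.38.
At 4 places the error can reach 5.57 m, but 5 places keeps it to 0.557 m.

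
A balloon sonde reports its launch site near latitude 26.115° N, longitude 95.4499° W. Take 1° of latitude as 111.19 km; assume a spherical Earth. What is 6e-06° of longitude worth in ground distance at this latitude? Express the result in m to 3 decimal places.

One degree of longitude here spans 111190 × cos 26.115° = 111190 × 0.8979 ≈ 99838.9 m; 6e-06° of that is 0.599033 m.

0.599 m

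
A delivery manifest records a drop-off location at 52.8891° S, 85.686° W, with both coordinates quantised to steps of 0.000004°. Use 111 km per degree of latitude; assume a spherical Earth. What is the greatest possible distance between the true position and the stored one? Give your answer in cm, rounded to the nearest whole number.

26 cm

With a 0.000004° grid the true value lies within half a step, ±0.000004°/2 = ±2e-06°, of the stored one.
N–S: 2e-06° × 111000 m/° = 0.222 m.
E–W at 52.8891°: 2e-06° × 111000 × cos 52.8891° = 2e-06 × 111000 × 0.6034 ≈ 0.133946 m.
Combining orthogonally: (0.222² + 0.133946²)^½ ≈ 0.259279 m.
That is 0.259279 m = 25.928 cm.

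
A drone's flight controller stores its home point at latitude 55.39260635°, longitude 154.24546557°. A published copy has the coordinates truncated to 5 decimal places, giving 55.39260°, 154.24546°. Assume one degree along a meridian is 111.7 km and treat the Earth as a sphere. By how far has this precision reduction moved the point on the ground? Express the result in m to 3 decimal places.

0.792 m

The latitude changed by +0.00000635° and the longitude by +0.00000557°.
North–south shift: 0.00000635 × 111700 = 0.709295 m.
East–west at this latitude: 0.00000557° × 111700 × cos 55.3926° ≈ 0.00000557 × 63440 = 0.353361 m.
Combined displacement = (0.709295² + 0.353361²)^½ ≈ 0.792441 m.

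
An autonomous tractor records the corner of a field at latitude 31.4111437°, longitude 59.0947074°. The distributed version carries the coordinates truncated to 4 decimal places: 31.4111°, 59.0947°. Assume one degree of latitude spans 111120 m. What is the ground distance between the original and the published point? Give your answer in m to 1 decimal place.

The latitude changed by +0.0000437° and the longitude by +0.0000074°.
North–south shift: 0.0000437 × 111120 = 4.85594 m.
E–W at 31.4111°: 0.0000074° × 111120 × cos 31.4111° = 0.0000074 × 111120 × 0.8534 ≈ 0.701782 m.
Combined displacement = (4.85594² + 0.701782²)^½ ≈ 4.90639 m.

4.9 m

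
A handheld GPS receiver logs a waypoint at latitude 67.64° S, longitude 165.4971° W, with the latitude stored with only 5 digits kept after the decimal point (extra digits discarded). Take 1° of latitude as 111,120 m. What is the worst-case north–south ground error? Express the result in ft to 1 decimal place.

3.6 ft

Truncating at 5 decimal places can drop up to a full unit in the last place, so the latitude may be off by as much as 1e-05°.
So the N–S error is at most 1e-05 × 111120 = 1.1112 m.
In feet: 1.1112 m ÷ 0.3048 ≈ 3.6457 ft.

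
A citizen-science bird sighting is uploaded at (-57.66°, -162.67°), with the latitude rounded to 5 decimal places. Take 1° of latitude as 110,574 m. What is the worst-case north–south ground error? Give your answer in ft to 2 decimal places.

1.81 ft

Rounding to 5 decimal places leaves the latitude within ±5e-06° of the true value.
North–south distance: 5e-06° × 110574 m/° = 0.55287 m.
In feet: 0.55287 m ÷ 0.3048 ≈ 1.8139 ft.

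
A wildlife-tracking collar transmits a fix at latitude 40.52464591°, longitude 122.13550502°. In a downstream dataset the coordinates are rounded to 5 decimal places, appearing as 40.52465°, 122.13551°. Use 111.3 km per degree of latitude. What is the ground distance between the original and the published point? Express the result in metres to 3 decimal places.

Δlat = 40.52464591 − 40.52465 = -0.00000409°; Δlon = 122.13550502 − 122.13551 = -0.00000498°.
N–S: -0.00000409° × 111300 m/° = -0.455217 m.
East–west at this latitude: -0.00000498° × 111300 × cos 40.5247° ≈ -0.00000498 × 84602.1 = -0.421318 m.
Distance: √(0.455217² + 0.421318²) ≈ 0.620267 m.

0.620 metres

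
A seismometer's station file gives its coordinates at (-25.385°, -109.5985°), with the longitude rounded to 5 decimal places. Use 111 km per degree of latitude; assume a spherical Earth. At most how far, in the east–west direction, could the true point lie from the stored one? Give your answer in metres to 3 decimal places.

Rounding to 5 decimal places leaves the longitude within ±5e-06° of the true value.
At latitude 25.385° a degree of longitude spans 111000 m × cos 25.385° = 111000 × 0.9034 ≈ 100283 m.
East–west error: 5e-06° × 100283 m/° ≈ 0.501413 m.

0.501 metres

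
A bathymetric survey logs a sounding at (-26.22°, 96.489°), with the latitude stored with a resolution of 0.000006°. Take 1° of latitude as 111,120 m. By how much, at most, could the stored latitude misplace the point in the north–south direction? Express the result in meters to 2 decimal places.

With a 0.000006° grid the true value lies within half a step, ±0.000006°/2 = ±3e-06°, of the stored one.
Along the meridian that is 3e-06° × 111120 m/° = 0.33336 m.

0.33 meters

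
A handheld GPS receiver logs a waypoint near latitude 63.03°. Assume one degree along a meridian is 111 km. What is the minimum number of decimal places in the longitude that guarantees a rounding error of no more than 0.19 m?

6

At 63.03° one degree of longitude covers 111000 × cos 63.03° ≈ 111000 × 0.4535 ≈ 50341.2 m.
Rounding to N decimal places gives at most 0.5 × 10⁻ᴺ degrees of error, i.e. 0.5 × 10⁻ᴺ × 50341.2 m.
Need 0.5 × 50341.2 × 10⁻ᴺ ≤ 0.19 → 10⁻ᴺ ≤ 7.548e-06, so N ≥ 5.12.
So 6 decimal places suffice (0.0252 m); 5 would allow up to 0.252 m.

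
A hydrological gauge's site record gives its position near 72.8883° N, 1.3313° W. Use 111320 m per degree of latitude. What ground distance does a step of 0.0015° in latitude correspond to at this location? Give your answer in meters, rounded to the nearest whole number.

167 meters

0.0015° × 111320 m/° = 166.98 m.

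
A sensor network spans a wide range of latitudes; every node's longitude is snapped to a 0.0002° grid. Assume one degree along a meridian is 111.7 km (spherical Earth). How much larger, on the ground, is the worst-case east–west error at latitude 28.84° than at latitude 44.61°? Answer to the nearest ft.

With a 0.0002° grid the true value lies within half a step, ±0.0002°/2 = ±0.0001°, of the stored one.
Error at 28.84° = 0.0001° × 111700 × cos 28.84° ≈ 11.17 × 0.8760 = 9.7846 m.
Error at 44.61° = 0.0001° × 111700 × cos 44.61° ≈ 11.17 × 0.7119 = 7.952 m.
Difference: 9.7846 − 7.952 = 1.8326 m.
In feet: 1.83262 m ÷ 0.3048 ≈ 6.0125 ft.

6 ft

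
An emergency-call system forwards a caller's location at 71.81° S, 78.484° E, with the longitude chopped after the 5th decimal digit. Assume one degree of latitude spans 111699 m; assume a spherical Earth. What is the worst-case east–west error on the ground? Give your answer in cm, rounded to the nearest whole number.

35 cm

Truncating at 5 decimal places can drop up to a full unit in the last place, so the longitude may be off by as much as 1e-05°.
One degree of longitude at 71.81° is 111699 × cos 71.81° ≈ 111699 × 0.3122 = 34869 m.
Maximum E–W displacement: 1e-05 × 34869 = 0.34869 m.
That is 0.34869 m = 34.869 cm.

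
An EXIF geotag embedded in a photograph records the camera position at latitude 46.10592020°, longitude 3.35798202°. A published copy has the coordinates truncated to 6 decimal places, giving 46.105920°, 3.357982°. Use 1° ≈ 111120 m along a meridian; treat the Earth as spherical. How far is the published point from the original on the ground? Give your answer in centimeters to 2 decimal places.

Δlat = 46.10592020 − 46.105920 = +0.00000020°; Δlon = 3.35798202 − 3.357982 = +0.00000002°.
N–S: 0.00000020° × 111120 m/° = 0.022224 m.
East–west at this latitude: 0.00000002° × 111120 × cos 46.1059° ≈ 0.00000002 × 77042.5 = 0.00154085 m.
Hypotenuse of the two orthogonal shifts: √(0.022224² + 0.00154085²) = 0.0222774 m.
That is 0.0222774 m = 2.2277 cm.

2.23 centimeters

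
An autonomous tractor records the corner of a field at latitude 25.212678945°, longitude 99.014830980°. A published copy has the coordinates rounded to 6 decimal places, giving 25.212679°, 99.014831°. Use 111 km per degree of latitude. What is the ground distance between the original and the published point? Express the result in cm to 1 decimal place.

0.6 cm

Δlat = 25.212678945 − 25.212679 = -0.000000055°; Δlon = 99.014830980 − 99.014831 = -0.000000020°.
North–south shift: -0.000000055 × 111000 = -0.006105 m.
East–west at this latitude: -0.000000020° × 111000 × cos 25.2127° ≈ -0.000000020 × 100425 = -0.00200851 m.
Distance: √(0.006105² + 0.00200851²) ≈ 0.00642691 m.
That is 0.00642691 m = 0.64269 cm.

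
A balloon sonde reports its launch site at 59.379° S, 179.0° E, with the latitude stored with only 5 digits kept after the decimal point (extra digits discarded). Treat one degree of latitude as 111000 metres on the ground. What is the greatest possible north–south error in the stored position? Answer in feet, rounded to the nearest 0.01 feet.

Truncating at 5 decimal places can drop up to a full unit in the last place, so the latitude may be off by as much as 1e-05°.
Along the meridian that is 1e-05° × 111000 m/° = 1.11 m.
In feet: 1.11 m ÷ 0.3048 ≈ 3.6417 ft.

3.64 feet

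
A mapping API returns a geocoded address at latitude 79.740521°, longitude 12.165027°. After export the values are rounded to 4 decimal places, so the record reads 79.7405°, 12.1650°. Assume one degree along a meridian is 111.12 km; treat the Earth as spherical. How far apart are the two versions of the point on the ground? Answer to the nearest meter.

2 meters

Δlat = 79.740521 − 79.7405 = +0.000021°; Δlon = 12.165027 − 12.1650 = +0.000027°.
N–S: 0.000021° × 111120 m/° = 2.33352 m.
E–W at 79.7405°: 0.000027° × 111120 × cos 79.7405° = 0.000027 × 111120 × 0.1781 ≈ 0.534363 m.
Distance: √(2.33352² + 0.534363²) ≈ 2.39392 m.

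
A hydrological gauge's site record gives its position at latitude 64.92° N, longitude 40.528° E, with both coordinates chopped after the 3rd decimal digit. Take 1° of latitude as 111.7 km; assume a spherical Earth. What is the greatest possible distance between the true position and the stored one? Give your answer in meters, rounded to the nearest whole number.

Truncating at 3 decimal places can drop up to a full unit in the last place, so each coordinate may be off by as much as 0.001°.
Latitude error → 0.001 × 111700 = 111.7 m along the meridian.
E–W at 64.92°: 0.001° × 111700 × cos 64.92° = 0.001 × 111700 × 0.4239 ≈ 47.3478 m.
The two errors are perpendicular, so the maximum displacement is √(111.7² + 47.3478²) ≈ 121.321 m.

121 meters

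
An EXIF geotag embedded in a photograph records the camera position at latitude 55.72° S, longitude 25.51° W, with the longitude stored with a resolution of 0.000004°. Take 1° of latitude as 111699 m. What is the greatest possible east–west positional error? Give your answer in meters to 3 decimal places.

0.126 meters

With a 0.000004° grid the true value lies within half a step, ±0.000004°/2 = ±2e-06°, of the stored one.
Parallels shrink by cos φ, so at 55.72° a degree of longitude is 111699 × 0.5632 ≈ 62913.1 m.
So at most 2e-06° × 62913.1 ≈ 0.125826 m east–west.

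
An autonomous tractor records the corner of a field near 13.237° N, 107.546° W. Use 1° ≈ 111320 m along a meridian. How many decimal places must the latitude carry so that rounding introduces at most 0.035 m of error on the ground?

7 decimal places

One degree of latitude covers 111320 m.
With N decimal places the half-ulp bound is 0.5·10⁻ᴺ°, or 0.5·10⁻ᴺ × 111320 m on the ground.
Need 0.5 × 111320 × 10⁻ᴺ ≤ 0.035 → 10⁻ᴺ ≤ 6.288e-07, so N ≥ 6.20.
At 6 places the error can reach 0.0557 m, but 7 places keeps it to 0.00557 m.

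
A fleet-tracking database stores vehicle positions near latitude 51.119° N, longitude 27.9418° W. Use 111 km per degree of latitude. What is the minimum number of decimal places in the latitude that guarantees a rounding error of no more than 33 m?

One degree of latitude covers 111000 m.
With N decimal places the half-ulp bound is 0.5·10⁻ᴺ°, or 0.5·10⁻ᴺ × 111000 m on the ground.
Need 0.5 × 111000 × 10⁻ᴺ ≤ 33 → 10⁻ᴺ ≤ 5.946e-04, so N ≥ 3.23.
At 3 places the error can reach 55.5 m, but 4 places keeps it to 5.55 m.

4 decimal places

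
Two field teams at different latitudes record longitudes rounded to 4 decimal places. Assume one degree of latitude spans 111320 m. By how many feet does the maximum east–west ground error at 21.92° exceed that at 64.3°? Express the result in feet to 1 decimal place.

9.0 feet

Rounding to 4 decimal places leaves the longitude within ±5e-05° of the true value.
At 21.92°: 5e-05° × 111320 × cos 21.92° = 5e-05 × 111320 × 0.9277 ≈ 5.1636 m.
At 64.3°: 5e-05° × 111320 × cos 64.3° = 5e-05 × 111320 × 0.4337 ≈ 2.4137 m.
So the lower-latitude error exceeds the higher by 5.1636 − 2.4137 = 2.7499 m.
Converting: 2.74987 m × 3.2808 ft/m ≈ 9.0219 ft.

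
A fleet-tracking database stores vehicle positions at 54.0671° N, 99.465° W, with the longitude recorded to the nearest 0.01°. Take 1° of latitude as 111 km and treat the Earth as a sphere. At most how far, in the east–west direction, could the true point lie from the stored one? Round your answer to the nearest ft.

Rounding to 2 decimal places leaves the longitude within ±0.005° of the true value.
Parallels shrink by cos φ, so at 54.0671° a degree of longitude is 111000 × 0.5868 ≈ 65139 m.
So at most 0.005° × 65139 ≈ 325.695 m east–west.
In feet: 325.695 m ÷ 0.3048 ≈ 1068.6 ft.

1069 ft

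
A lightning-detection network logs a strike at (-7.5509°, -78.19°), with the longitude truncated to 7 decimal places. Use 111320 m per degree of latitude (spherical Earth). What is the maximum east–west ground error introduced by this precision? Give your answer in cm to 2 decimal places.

1.10 cm

Truncating at 7 decimal places can drop up to a full unit in the last place, so the longitude may be off by as much as 1e-07°.
Parallels shrink by cos φ, so at 7.5509° a degree of longitude is 111320 × 0.9913 ≈ 110355 m.
East–west error: 1e-07° × 110355 m/° ≈ 0.0110355 m.
That is 0.0110355 m = 1.1035 cm.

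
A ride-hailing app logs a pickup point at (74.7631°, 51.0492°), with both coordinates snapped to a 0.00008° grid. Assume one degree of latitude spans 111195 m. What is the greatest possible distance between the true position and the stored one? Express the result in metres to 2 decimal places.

With a 0.00008° grid the true value lies within half a step, ±0.00008°/2 = ±4e-05°, of the stored one.
North–south component: 4e-05° × 111195 = 4.4478 m.
East–west component at 74.7631°: 4e-05° × 111195 × cos 74.7631° ≈ 4e-05 × 29223.2 ≈ 1.16893 m.
Worst case both components are at the extreme and orthogonal: √(4.4478² + 1.16893²) ≈ 4.59884 m.

4.60 metres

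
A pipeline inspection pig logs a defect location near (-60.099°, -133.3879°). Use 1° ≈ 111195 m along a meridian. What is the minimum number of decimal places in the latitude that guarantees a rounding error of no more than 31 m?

One degree of latitude covers 111195 m.
N decimal places → at most half a unit in the last place, 0.5 × 10⁻ᴺ° = 111195/2 × 10⁻ᴺ m.
Setting 55597.5 × 10⁻ᴺ ≤ 31 gives 10ᴺ ≥ 1793, i.e. N ≥ 3.25.
So 4 decimal places suffice (5.56 m); 3 would allow up to 55.6 m.

4 decimal places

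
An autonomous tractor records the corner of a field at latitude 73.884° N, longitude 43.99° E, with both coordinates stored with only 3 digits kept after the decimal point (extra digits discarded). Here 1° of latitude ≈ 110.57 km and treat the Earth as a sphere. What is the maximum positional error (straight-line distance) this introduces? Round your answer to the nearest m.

115 m

Truncating at 3 decimal places can drop up to a full unit in the last place, so each coordinate may be off by as much as 0.001°.
Latitude error → 0.001 × 110570 = 110.57 m along the meridian.
Longitude error → 0.001 × 110570 × cos 73.884° = 0.001 × 110570 × 0.2776 ≈ 30.6923 m.
The two errors are perpendicular, so the maximum displacement is √(110.57² + 30.6923²) ≈ 114.751 m.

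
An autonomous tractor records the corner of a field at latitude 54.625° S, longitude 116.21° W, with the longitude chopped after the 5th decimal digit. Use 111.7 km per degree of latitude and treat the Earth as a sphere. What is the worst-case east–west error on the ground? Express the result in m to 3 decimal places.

0.647 m

Truncating at 5 decimal places can drop up to a full unit in the last place, so the longitude may be off by as much as 1e-05°.
At latitude 54.625° a degree of longitude spans 111700 m × cos 54.625° = 111700 × 0.5789 ≈ 64666 m.
Maximum E–W displacement: 1e-05 × 64666 = 0.64666 m.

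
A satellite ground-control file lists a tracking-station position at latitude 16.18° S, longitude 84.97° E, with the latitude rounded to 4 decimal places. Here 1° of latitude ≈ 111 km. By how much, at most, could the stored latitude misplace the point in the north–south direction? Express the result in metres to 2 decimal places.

5.55 metres

Rounding to 4 decimal places leaves the latitude within ±5e-05° of the true value.
So the N–S error is at most 5e-05 × 111000 = 5.55 m.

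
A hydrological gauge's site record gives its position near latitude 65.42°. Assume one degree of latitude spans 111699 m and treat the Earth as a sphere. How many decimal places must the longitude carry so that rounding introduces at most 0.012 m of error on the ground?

7 decimal places

At 65.42° one degree of longitude covers 111699 × cos 65.42° ≈ 111699 × 0.4160 ≈ 46462.7 m.
N decimal places → at most half a unit in the last place, 0.5 × 10⁻ᴺ° = 46462.7/2 × 10⁻ᴺ m.
Setting 23231.3 × 10⁻ᴺ ≤ 0.012 gives 10ᴺ ≥ 1.936e+06, i.e. N ≥ 6.29.
So 7 decimal places suffice (0.00232 m); 6 would allow up to 0.0232 m.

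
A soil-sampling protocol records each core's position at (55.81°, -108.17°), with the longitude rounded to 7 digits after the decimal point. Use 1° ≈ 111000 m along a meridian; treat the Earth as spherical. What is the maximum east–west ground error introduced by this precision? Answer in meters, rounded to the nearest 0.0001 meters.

Rounding to 7 decimal places leaves the longitude within ±5e-08° of the true value.
Parallels shrink by cos φ, so at 55.81° a degree of longitude is 111000 × 0.5619 ≈ 62375.2 m.
Maximum E–W displacement: 5e-08 × 62375.2 = 0.00311876 m.

0.0031 meters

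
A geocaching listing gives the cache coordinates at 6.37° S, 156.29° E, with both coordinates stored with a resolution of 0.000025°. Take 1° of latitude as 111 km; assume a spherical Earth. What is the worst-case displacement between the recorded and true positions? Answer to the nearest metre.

2 metres

With a 0.000025° grid the true value lies within half a step, ±0.000025°/2 = ±1.25e-05°, of the stored one.
N–S: 1.25e-05° × 111000 m/° = 1.3875 m.
East–west component at 6.37°: 1.25e-05° × 111000 × cos 6.37° ≈ 1.25e-05 × 110315 ≈ 1.37893 m.
Worst case both components are at the extreme and orthogonal: √(1.3875² + 1.37893²) ≈ 1.95617 m.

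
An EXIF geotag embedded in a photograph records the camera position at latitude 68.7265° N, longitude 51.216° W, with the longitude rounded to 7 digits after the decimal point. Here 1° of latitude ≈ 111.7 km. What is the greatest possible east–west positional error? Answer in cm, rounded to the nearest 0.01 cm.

Rounding to 7 decimal places leaves the longitude within ±5e-08° of the true value.
Parallels shrink by cos φ, so at 68.7265° a degree of longitude is 111700 × 0.3628 ≈ 40527 m.
Maximum E–W displacement: 5e-08 × 40527 = 0.00202635 m.
That is 0.00202635 m = 0.20264 cm.

0.20 cm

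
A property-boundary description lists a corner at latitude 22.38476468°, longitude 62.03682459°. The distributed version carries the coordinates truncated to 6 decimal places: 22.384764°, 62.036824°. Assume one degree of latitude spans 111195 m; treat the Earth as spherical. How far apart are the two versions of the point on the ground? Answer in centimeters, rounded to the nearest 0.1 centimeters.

9.7 centimeters

Δlat = 22.38476468 − 22.384764 = +0.00000068°; Δlon = 62.03682459 − 62.036824 = +0.00000059°.
North–south shift: 0.00000068 × 111195 = 0.0756126 m.
East–west at this latitude: 0.00000059° × 111195 × cos 22.3848° ≈ 0.00000059 × 102816 = 0.0606615 m.
Distance: √(0.0756126² + 0.0606615²) ≈ 0.0969386 m.
That is 0.0969386 m = 9.6939 cm.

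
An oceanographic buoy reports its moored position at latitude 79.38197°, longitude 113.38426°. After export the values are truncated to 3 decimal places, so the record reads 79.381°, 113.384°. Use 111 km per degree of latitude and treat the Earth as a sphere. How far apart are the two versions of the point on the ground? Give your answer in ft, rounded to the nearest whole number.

Δlat = 79.38197 − 79.381 = +0.00097°; Δlon = 113.38426 − 113.384 = +0.00026°.
North–south shift: 0.00097 × 111000 = 107.67 m.
East–west at this latitude: 0.00026° × 111000 × cos 79.381° ≈ 0.00026 × 20454.8 = 5.31824 m.
Combined displacement = (107.67² + 5.31824²)^½ ≈ 107.801 m.
Converting: 107.801 m × 3.2808 ft/m ≈ 353.68 ft.

354 ft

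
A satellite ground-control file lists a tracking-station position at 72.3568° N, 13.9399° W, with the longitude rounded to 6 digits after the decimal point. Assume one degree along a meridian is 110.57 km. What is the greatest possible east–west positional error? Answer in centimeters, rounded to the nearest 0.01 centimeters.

Rounding to 6 decimal places leaves the longitude within ±5e-07° of the true value.
Parallels shrink by cos φ, so at 72.3568° a degree of longitude is 110570 × 0.3031 ≈ 33512.5 m.
Maximum E–W displacement: 5e-07 × 33512.5 = 0.0167562 m.
That is 0.0167562 m = 1.6756 cm.

1.68 centimeters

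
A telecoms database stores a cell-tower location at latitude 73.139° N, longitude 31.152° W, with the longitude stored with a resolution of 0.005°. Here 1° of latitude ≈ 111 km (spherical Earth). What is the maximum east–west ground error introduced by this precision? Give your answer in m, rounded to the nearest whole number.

With a 0.005° grid the true value lies within half a step, ±0.005°/2 = ±0.0025°, of the stored one.
At latitude 73.139° a degree of longitude spans 111000 m × cos 73.139° = 111000 × 0.2901 ≈ 32195.6 m.
Maximum E–W displacement: 0.0025 × 32195.6 = 80.4891 m.

80 m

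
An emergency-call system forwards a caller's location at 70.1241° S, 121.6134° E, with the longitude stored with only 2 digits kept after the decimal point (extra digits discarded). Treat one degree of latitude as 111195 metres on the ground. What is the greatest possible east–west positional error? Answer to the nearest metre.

378 metres

Truncating at 2 decimal places can drop up to a full unit in the last place, so the longitude may be off by as much as 0.01°.
Parallels shrink by cos φ, so at 70.1241° a degree of longitude is 111195 × 0.3400 ≈ 37804.5 m.
So at most 0.01° × 37804.5 ≈ 378.045 m east–west.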